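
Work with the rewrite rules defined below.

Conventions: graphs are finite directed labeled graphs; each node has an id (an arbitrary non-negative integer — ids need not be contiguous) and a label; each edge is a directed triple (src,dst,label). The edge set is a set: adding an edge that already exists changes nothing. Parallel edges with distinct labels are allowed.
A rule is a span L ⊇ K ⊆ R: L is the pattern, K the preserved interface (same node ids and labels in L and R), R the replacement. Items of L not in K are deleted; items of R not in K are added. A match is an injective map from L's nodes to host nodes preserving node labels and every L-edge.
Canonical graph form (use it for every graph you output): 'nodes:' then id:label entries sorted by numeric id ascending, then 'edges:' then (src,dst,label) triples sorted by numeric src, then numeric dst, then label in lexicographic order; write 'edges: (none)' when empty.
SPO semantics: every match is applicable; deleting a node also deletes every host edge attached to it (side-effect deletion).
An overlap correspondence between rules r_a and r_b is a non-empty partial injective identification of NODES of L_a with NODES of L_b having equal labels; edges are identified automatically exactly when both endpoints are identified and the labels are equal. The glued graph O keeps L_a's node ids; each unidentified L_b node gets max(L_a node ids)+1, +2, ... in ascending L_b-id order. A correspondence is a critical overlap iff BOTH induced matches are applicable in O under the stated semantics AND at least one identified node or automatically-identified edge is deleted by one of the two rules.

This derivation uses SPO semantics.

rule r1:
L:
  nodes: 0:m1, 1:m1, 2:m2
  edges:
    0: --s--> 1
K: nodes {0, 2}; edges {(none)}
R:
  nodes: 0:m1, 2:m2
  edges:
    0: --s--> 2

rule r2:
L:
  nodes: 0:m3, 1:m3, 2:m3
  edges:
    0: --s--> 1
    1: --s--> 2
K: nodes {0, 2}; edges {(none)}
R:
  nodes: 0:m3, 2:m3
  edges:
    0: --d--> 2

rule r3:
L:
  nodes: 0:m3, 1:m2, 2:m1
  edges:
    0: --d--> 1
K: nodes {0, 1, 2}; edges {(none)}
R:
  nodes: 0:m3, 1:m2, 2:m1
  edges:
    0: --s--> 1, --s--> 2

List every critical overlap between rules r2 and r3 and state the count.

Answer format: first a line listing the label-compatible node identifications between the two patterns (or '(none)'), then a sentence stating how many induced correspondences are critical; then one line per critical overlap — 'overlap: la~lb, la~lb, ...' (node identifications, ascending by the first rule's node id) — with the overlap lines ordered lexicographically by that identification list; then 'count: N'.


label-compatible node identifications between L(r2) and L(r3): 0~0, 1~0, 2~0
1 of the induced correspondences is a critical overlap of r2 and r3.
overlap: 1~0
count: 1


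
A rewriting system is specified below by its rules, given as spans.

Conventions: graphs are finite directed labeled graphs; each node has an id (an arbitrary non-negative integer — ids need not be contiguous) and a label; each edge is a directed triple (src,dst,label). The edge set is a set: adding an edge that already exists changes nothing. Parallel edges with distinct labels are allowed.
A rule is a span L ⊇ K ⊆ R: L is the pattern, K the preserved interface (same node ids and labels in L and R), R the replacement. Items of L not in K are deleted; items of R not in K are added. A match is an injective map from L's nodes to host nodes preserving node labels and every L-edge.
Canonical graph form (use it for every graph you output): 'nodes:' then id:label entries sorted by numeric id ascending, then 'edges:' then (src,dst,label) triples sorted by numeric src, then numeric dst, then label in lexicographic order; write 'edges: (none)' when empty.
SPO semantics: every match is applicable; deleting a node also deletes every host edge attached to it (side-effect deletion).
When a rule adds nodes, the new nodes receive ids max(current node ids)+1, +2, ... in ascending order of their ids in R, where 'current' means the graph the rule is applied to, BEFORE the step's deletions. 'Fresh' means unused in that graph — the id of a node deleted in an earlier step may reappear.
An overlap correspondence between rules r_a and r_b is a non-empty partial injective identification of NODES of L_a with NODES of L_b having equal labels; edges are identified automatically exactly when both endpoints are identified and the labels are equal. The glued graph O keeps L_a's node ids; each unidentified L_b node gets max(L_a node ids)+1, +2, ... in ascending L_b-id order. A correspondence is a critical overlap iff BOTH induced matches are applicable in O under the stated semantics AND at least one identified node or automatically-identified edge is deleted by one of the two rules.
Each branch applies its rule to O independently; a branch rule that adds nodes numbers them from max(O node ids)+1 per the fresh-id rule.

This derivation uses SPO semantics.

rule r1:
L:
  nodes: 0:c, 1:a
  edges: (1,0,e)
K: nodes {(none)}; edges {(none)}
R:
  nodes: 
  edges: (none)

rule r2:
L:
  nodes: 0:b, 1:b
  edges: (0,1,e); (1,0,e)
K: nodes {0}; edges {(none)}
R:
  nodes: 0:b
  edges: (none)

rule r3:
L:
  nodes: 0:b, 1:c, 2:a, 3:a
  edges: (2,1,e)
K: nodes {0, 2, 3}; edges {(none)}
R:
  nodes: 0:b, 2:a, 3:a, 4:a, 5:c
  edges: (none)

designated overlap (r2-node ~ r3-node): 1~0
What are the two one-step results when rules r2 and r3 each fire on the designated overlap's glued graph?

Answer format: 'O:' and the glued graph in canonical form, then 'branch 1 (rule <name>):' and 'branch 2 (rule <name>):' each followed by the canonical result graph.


O:
nodes: 0:b, 1:b, 2:c, 3:a, 4:a
edges: (0,1,e); (1,0,e); (3,2,e)
branch 1 (rule r2):
nodes: 0:b, 2:c, 3:a, 4:a
edges: (3,2,e)
branch 2 (rule r3):
nodes: 0:b, 1:b, 3:a, 4:a, 5:a, 6:c
edges: (0,1,e); (1,0,e)


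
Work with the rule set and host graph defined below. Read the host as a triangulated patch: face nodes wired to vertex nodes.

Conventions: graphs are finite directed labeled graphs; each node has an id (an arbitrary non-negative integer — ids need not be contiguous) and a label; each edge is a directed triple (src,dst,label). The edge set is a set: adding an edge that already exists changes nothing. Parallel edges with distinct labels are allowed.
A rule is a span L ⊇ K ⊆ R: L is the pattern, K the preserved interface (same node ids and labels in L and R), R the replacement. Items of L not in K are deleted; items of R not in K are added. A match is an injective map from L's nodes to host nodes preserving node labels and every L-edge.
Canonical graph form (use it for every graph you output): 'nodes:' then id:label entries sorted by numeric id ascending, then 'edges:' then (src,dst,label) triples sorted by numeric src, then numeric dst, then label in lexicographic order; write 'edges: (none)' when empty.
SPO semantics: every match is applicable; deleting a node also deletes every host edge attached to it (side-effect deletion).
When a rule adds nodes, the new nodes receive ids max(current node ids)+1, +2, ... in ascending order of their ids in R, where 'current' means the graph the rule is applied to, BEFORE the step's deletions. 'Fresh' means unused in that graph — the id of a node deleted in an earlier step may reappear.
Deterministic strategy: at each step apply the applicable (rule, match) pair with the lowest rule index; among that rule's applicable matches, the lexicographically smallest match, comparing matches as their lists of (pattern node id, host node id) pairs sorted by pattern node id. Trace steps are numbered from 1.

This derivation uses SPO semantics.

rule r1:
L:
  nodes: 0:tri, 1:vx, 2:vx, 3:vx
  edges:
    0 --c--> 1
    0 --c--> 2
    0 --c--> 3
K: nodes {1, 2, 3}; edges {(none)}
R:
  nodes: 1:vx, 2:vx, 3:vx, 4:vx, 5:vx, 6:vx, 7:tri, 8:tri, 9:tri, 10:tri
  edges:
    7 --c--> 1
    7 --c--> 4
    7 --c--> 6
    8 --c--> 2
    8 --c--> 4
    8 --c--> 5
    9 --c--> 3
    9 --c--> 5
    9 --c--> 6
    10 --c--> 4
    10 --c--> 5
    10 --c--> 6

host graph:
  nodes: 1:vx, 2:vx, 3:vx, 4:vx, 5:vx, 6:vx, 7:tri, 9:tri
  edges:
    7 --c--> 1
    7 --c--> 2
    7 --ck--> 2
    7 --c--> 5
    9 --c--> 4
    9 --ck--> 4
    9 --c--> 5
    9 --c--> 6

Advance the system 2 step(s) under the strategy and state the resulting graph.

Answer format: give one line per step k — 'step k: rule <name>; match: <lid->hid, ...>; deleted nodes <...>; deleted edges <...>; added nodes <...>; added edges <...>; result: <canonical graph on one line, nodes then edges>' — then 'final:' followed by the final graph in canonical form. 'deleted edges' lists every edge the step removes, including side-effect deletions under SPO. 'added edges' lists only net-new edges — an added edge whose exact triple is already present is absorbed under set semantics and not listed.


step 1: rule r1; match: 0->7, 1->1, 2->2, 3->5; deleted nodes 7; deleted edges (7,1,c); (7,2,c); (7,2,ck); (7,5,c); added nodes 10, 11, 12, 13, 14, 15, 16; added edges (13,1,c); (13,10,c); (13,12,c); (14,2,c); (14,10,c); (14,11,c); (15,5,c); (15,11,c); (15,12,c); (16,10,c); (16,11,c); (16,12,c); result: nodes: 1:vx, 2:vx, 3:vx, 4:vx, 5:vx, 6:vx, 9:tri, 10:vx, 11:vx, 12:vx, 13:tri, 14:tri, 15:tri, 16:tri edges: (9,4,c); (9,4,ck); (9,5,c); (9,6,c); (13,1,c); (13,10,c); (13,12,c); (14,2,c); (14,10,c); (14,11,c); (15,5,c); (15,11,c); (15,12,c); (16,10,c); (16,11,c); (16,12,c)
step 2: rule r1; match: 0->9, 1->4, 2->5, 3->6; deleted nodes 9; deleted edges (9,4,c); (9,4,ck); (9,5,c); (9,6,c); added nodes 17, 18, 19, 20, 21, 22, 23; added edges (20,4,c); (20,17,c); (20,19,c); (21,5,c); (21,17,c); (21,18,c); (22,6,c); (22,18,c); (22,19,c); (23,17,c); (23,18,c); (23,19,c); result: nodes: 1:vx, 2:vx, 3:vx, 4:vx, 5:vx, 6:vx, 10:vx, 11:vx, 12:vx, 13:tri, 14:tri, 15:tri, 16:tri, 17:vx, 18:vx, 19:vx, 20:tri, 21:tri, 22:tri, 23:tri edges: (13,1,c); (13,10,c); (13,12,c); (14,2,c); (14,10,c); (14,11,c); (15,5,c); (15,11,c); (15,12,c); (16,10,c); (16,11,c); (16,12,c); (20,4,c); (20,17,c); (20,19,c); (21,5,c); (21,17,c); (21,18,c); (22,6,c); (22,18,c); (22,19,c); (23,17,c); (23,18,c); (23,19,c)
final:
nodes: 1:vx, 2:vx, 3:vx, 4:vx, 5:vx, 6:vx, 10:vx, 11:vx, 12:vx, 13:tri, 14:tri, 15:tri, 16:tri, 17:vx, 18:vx, 19:vx, 20:tri, 21:tri, 22:tri, 23:tri
edges: (13,1,c); (13,10,c); (13,12,c); (14,2,c); (14,10,c); (14,11,c); (15,5,c); (15,11,c); (15,12,c); (16,10,c); (16,11,c); (16,12,c); (20,4,c); (20,17,c); (20,19,c); (21,5,c); (21,17,c); (21,18,c); (22,6,c); (22,18,c); (22,19,c); (23,17,c); (23,18,c); (23,19,c)


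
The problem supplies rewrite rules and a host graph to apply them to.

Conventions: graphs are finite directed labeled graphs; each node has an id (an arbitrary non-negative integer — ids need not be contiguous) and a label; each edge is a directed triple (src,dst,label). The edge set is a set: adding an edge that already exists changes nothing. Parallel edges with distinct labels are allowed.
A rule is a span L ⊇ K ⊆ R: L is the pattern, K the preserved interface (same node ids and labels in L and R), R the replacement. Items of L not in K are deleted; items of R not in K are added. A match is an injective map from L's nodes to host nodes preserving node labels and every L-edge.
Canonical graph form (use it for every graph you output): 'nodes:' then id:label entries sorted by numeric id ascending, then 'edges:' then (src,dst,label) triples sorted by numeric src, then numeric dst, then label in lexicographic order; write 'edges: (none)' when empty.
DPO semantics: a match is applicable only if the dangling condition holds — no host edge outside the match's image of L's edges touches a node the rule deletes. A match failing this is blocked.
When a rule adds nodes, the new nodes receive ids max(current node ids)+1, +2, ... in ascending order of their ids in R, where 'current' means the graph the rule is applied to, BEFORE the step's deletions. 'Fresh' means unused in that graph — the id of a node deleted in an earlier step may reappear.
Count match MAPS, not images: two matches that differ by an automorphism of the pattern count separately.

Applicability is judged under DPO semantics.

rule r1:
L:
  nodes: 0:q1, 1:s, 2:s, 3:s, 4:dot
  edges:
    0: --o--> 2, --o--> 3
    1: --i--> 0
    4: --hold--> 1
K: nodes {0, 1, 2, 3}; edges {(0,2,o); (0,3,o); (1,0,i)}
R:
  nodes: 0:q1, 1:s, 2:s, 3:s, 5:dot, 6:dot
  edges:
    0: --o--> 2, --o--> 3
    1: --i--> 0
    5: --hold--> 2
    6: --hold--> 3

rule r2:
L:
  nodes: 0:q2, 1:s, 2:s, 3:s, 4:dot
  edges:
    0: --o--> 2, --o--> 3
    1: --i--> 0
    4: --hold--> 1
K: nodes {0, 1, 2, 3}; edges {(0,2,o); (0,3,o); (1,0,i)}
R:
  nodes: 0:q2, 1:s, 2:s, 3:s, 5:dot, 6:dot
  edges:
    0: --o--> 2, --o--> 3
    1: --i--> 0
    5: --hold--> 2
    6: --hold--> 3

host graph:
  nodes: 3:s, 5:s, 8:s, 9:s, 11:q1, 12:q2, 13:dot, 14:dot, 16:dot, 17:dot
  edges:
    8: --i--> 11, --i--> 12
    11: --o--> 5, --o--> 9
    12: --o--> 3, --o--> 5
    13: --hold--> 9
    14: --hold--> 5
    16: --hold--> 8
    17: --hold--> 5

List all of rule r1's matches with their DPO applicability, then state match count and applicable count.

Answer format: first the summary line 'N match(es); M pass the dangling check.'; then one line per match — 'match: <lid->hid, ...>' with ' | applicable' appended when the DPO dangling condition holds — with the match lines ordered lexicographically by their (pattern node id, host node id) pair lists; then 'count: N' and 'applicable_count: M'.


2 match(es); 2 pass the dangling check.
match: 0->11, 1->8, 2->5, 3->9, 4->16 | applicable
match: 0->11, 1->8, 2->9, 3->5, 4->16 | applicable
count: 2
applicable_count: 2


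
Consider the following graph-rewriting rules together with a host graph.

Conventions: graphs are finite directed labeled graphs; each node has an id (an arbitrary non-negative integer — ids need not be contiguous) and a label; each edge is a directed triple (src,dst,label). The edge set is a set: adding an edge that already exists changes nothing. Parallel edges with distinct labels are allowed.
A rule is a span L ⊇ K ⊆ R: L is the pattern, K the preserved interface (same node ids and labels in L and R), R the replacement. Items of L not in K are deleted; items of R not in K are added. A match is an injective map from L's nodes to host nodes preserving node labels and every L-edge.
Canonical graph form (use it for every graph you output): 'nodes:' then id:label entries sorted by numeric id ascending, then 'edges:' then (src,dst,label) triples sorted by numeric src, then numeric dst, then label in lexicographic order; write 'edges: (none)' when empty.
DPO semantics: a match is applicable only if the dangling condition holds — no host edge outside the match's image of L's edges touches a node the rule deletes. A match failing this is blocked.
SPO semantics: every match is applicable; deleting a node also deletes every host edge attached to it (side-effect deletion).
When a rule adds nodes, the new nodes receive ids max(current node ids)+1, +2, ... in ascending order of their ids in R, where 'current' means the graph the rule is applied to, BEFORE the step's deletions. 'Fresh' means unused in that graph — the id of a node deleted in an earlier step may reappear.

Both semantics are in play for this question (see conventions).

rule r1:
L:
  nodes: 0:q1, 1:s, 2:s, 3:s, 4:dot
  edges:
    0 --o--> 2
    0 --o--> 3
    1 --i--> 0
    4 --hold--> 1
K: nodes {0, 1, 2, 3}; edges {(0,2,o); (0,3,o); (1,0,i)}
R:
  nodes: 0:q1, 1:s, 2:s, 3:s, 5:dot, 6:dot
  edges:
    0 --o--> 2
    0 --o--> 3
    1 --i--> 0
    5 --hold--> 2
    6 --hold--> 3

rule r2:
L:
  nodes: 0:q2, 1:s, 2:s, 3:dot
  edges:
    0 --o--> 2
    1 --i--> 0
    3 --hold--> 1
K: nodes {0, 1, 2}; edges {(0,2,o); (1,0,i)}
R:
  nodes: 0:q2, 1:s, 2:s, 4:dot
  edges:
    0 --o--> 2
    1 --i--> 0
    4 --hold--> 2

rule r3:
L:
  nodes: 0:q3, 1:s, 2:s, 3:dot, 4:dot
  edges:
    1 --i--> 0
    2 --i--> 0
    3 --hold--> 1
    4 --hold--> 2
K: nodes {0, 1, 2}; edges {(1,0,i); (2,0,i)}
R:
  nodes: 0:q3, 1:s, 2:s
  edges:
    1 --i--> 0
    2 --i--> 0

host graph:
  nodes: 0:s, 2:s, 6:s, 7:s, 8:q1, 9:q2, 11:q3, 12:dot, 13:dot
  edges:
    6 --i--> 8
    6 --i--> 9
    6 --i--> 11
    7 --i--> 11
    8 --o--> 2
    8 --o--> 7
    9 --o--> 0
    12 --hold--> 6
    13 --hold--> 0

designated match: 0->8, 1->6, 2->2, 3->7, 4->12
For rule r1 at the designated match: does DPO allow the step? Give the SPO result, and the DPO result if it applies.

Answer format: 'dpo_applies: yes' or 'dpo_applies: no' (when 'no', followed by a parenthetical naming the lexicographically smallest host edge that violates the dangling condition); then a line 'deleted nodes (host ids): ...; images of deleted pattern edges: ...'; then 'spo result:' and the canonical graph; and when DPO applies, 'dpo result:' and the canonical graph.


dpo_applies: yes
deleted nodes (host ids): 12; images of deleted pattern edges: (12,6,hold)
spo result:
nodes: 0:s, 2:s, 6:s, 7:s, 8:q1, 9:q2, 11:q3, 13:dot, 14:dot, 15:dot
edges: (6,8,i); (6,9,i); (6,11,i); (7,11,i); (8,2,o); (8,7,o); (9,0,o); (13,0,hold); (14,2,hold); (15,7,hold)
dpo result:
nodes: 0:s, 2:s, 6:s, 7:s, 8:q1, 9:q2, 11:q3, 13:dot, 14:dot, 15:dot
edges: (6,8,i); (6,9,i); (6,11,i); (7,11,i); (8,2,o); (8,7,o); (9,0,o); (13,0,hold); (14,2,hold); (15,7,hold)


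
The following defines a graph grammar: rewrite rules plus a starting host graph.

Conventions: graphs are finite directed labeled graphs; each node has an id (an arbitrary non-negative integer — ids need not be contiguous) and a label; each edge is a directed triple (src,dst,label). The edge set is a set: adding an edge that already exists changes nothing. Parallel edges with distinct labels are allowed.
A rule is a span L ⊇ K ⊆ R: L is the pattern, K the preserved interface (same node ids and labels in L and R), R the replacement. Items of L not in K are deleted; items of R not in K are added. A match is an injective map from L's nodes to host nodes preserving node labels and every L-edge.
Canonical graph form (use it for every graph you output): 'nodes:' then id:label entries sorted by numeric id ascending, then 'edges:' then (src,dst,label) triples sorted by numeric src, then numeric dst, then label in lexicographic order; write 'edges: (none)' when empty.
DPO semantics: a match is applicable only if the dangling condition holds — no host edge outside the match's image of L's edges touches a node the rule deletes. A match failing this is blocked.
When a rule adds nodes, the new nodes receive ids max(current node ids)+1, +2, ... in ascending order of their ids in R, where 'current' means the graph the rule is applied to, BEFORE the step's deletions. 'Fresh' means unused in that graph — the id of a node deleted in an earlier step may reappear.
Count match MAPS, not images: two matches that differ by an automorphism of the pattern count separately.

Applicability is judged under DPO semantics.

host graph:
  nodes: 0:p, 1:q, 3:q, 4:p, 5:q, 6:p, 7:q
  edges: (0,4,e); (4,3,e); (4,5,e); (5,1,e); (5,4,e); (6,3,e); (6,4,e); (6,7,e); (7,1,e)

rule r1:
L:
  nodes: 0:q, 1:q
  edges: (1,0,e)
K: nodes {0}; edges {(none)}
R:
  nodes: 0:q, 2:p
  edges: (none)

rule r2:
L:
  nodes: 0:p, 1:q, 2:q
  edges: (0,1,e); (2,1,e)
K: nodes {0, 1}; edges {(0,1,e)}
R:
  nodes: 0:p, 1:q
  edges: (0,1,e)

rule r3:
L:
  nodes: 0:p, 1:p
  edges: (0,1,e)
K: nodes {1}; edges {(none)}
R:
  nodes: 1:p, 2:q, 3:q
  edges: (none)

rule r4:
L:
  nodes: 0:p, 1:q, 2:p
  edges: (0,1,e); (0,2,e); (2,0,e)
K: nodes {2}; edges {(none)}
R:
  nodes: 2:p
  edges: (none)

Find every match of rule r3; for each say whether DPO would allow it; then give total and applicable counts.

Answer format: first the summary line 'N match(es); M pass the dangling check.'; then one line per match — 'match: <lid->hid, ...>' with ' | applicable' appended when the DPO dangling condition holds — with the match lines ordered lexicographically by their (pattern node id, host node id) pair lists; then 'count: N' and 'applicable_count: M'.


2 match(es); 1 pass the dangling check.
match: 0->0, 1->4 | applicable
match: 0->6, 1->4
count: 2
applicable_count: 1


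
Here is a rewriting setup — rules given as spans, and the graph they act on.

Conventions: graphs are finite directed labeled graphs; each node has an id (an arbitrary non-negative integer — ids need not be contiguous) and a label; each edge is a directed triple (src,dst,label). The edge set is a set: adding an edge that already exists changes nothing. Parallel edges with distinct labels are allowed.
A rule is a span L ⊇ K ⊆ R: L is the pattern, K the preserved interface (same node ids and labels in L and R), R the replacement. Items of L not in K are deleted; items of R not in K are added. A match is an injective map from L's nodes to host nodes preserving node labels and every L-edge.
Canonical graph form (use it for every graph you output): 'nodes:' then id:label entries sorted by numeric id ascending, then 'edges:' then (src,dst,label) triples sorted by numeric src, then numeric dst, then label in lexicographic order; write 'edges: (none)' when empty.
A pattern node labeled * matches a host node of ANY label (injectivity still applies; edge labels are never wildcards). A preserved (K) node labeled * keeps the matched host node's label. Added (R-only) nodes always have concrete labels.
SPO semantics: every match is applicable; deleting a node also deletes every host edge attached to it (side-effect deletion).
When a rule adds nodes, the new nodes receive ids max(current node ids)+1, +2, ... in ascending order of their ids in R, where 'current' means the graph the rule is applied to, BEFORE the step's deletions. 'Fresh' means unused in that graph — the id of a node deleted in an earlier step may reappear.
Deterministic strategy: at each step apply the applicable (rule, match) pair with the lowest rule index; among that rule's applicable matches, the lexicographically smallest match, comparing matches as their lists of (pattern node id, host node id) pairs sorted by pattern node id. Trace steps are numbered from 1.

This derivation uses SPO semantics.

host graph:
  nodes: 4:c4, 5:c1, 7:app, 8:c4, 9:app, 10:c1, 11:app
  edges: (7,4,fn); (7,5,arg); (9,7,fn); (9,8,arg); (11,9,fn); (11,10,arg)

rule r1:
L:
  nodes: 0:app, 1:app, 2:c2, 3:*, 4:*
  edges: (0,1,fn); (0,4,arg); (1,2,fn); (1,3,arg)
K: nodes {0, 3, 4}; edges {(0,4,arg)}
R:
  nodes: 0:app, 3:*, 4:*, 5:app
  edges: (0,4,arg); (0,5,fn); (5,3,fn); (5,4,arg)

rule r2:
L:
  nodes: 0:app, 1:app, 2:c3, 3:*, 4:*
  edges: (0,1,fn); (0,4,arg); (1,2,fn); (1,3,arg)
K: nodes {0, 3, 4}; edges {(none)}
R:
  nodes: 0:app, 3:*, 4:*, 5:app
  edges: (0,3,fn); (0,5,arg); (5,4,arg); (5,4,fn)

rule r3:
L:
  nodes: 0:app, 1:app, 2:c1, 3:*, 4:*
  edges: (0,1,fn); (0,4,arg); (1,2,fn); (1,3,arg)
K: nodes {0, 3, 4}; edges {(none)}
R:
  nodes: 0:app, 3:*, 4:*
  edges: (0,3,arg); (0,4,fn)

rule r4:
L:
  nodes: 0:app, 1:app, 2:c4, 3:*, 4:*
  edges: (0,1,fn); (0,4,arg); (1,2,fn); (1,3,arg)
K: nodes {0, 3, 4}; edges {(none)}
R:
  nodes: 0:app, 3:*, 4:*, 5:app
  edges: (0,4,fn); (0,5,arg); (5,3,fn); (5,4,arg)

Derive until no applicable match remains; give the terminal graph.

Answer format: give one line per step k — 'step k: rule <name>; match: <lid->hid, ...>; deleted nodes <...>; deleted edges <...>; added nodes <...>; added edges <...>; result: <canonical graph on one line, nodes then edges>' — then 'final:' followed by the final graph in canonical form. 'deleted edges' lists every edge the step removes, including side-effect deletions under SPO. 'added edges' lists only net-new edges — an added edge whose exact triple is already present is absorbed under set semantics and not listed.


step 1: rule r4; match: 0->9, 1->7, 2->4, 3->5, 4->8; deleted nodes 4, 7; deleted edges (7,4,fn); (7,5,arg); (9,7,fn); (9,8,arg); added nodes 12; added edges (9,8,fn); (9,12,arg); (12,5,fn); (12,8,arg); result: nodes: 5:c1, 8:c4, 9:app, 10:c1, 11:app, 12:app edges: (9,8,fn); (9,12,arg); (11,9,fn); (11,10,arg); (12,5,fn); (12,8,arg)
step 2: rule r4; match: 0->11, 1->9, 2->8, 3->12, 4->10; deleted nodes 8, 9; deleted edges (9,8,fn); (9,12,arg); (11,9,fn); (11,10,arg); (12,8,arg); added nodes 13; added edges (11,10,fn); (11,13,arg); (13,10,arg); (13,12,fn); result: nodes: 5:c1, 10:c1, 11:app, 12:app, 13:app edges: (11,10,fn); (11,13,arg); (12,5,fn); (13,10,arg); (13,12,fn)
final:
nodes: 5:c1, 10:c1, 11:app, 12:app, 13:app
edges: (11,10,fn); (11,13,arg); (12,5,fn); (13,10,arg); (13,12,fn)


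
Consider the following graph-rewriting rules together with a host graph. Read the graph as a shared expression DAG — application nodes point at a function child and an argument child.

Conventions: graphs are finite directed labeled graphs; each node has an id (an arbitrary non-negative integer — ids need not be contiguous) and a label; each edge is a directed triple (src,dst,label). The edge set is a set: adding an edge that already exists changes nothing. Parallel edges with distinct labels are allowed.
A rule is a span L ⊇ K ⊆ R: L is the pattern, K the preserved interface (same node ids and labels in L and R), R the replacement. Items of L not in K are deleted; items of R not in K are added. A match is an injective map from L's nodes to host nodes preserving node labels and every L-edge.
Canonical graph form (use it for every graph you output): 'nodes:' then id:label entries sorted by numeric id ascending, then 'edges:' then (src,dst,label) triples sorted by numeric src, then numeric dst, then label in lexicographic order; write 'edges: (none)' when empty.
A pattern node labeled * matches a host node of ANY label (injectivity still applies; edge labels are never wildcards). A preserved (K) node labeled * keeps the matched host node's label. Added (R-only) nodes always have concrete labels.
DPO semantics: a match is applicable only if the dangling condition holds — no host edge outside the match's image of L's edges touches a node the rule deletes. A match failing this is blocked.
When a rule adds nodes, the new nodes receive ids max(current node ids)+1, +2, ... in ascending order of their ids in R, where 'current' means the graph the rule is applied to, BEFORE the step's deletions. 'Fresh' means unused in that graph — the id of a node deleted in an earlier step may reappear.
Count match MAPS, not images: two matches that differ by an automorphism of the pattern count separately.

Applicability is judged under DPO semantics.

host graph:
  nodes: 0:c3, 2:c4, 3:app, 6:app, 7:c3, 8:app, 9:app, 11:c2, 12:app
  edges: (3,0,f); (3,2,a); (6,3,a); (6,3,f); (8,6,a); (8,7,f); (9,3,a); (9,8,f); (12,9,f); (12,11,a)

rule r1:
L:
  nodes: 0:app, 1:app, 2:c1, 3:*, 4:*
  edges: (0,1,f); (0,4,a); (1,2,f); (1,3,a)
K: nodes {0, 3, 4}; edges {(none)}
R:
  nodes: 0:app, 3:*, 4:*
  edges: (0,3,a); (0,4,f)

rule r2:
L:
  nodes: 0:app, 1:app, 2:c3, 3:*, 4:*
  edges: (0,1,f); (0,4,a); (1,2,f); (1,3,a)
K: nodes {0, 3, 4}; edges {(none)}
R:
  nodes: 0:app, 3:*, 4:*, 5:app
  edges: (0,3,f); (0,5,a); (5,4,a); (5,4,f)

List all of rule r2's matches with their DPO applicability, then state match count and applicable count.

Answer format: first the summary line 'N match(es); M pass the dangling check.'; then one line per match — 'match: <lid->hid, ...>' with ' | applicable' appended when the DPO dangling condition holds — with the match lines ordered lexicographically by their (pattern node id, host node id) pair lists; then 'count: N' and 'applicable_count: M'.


1 match(es); 1 pass the dangling check.
match: 0->9, 1->8, 2->7, 3->6, 4->3 | applicable
count: 1
applicable_count: 1


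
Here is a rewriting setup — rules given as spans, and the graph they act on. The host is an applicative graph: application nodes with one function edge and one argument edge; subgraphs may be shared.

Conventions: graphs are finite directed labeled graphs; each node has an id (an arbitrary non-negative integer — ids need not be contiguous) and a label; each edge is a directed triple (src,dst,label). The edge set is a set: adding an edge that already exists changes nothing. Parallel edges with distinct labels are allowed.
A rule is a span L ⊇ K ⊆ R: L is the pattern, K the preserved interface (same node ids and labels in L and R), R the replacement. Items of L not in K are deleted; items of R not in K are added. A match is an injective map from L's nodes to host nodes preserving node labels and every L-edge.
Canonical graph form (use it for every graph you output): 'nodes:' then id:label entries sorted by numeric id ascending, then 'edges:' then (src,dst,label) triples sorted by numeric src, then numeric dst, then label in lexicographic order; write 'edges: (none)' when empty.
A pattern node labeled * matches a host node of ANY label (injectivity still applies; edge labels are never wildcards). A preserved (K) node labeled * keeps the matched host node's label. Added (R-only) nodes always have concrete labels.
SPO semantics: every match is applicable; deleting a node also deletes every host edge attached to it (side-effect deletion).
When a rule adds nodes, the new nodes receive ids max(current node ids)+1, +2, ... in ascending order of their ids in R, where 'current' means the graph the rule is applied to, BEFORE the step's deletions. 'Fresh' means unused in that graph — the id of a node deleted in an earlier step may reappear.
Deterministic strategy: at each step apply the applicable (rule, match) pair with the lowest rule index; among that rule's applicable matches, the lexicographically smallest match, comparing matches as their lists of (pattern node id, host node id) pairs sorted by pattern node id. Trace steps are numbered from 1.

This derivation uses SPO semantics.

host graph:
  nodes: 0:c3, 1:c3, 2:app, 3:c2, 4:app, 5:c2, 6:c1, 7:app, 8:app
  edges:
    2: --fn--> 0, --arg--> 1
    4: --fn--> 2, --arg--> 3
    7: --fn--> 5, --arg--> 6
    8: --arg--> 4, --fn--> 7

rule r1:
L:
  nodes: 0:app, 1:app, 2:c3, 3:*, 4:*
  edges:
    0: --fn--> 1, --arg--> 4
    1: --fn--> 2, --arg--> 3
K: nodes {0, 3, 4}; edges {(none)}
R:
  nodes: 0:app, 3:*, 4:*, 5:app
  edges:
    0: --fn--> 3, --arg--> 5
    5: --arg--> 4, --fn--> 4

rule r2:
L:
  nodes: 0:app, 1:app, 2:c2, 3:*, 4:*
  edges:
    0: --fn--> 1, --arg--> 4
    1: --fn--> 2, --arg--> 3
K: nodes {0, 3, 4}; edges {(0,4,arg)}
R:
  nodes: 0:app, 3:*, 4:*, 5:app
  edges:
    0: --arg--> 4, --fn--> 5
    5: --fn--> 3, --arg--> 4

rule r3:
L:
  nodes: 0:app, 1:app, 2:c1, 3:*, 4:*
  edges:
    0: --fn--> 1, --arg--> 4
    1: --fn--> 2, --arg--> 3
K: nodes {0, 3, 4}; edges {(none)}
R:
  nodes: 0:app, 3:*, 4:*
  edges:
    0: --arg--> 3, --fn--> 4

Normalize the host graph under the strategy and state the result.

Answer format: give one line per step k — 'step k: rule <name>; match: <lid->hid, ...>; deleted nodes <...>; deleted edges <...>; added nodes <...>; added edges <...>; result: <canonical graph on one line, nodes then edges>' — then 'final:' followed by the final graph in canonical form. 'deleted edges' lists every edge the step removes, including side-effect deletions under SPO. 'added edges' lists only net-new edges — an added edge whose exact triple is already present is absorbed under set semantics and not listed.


step 1: rule r1; match: 0->4, 1->2, 2->0, 3->1, 4->3; deleted nodes 0, 2; deleted edges (2,0,fn); (2,1,arg); (4,2,fn); (4,3,arg); added nodes 9; added edges (4,1,fn); (4,9,arg); (9,3,arg); (9,3,fn); result: nodes: 1:c3, 3:c2, 4:app, 5:c2, 6:c1, 7:app, 8:app, 9:app edges: (4,1,fn); (4,9,arg); (7,5,fn); (7,6,arg); (8,4,arg); (8,7,fn); (9,3,arg); (9,3,fn)
step 2: rule r2; match: 0->8, 1->7, 2->5, 3->6, 4->4; deleted nodes 5, 7; deleted edges (7,5,fn); (7,6,arg); (8,7,fn); added nodes 10; added edges (8,10,fn); (10,4,arg); (10,6,fn); result: nodes: 1:c3, 3:c2, 4:app, 6:c1, 8:app, 9:app, 10:app edges: (4,1,fn); (4,9,arg); (8,4,arg); (8,10,fn); (9,3,arg); (9,3,fn); (10,4,arg); (10,6,fn)
final:
nodes: 1:c3, 3:c2, 4:app, 6:c1, 8:app, 9:app, 10:app
edges: (4,1,fn); (4,9,arg); (8,4,arg); (8,10,fn); (9,3,arg); (9,3,fn); (10,4,arg); (10,6,fn)


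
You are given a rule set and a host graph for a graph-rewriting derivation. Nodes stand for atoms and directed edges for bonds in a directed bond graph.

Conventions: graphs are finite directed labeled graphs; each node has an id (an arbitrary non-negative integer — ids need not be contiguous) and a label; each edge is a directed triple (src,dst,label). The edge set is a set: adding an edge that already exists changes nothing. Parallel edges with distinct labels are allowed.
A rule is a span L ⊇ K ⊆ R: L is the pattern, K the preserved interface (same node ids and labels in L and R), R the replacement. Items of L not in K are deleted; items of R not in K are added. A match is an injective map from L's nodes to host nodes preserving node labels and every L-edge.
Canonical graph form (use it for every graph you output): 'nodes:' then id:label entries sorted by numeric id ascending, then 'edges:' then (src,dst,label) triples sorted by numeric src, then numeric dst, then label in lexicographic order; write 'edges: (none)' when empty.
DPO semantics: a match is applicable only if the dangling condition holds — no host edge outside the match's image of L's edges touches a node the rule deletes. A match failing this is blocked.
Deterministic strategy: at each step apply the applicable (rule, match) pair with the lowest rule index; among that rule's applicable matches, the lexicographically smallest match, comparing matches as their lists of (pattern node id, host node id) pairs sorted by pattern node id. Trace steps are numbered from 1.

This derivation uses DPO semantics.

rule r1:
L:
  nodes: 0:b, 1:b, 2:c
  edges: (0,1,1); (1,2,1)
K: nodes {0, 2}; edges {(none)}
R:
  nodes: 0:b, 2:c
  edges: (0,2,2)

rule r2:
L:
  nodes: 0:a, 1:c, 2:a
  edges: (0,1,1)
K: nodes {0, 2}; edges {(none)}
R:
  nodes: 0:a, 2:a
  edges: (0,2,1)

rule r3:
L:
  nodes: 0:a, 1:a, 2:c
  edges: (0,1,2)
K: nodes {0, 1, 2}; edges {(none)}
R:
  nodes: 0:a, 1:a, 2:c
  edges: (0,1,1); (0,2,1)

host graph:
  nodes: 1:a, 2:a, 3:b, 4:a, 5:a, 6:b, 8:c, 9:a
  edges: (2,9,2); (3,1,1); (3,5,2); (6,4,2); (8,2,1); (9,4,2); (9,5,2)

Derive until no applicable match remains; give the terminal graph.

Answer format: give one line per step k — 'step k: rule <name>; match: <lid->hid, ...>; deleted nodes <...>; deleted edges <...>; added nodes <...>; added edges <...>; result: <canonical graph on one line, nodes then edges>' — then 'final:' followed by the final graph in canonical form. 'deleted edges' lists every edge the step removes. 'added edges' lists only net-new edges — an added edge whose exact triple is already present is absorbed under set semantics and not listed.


step 1: rule r3; match: 0->2, 1->9, 2->8; deleted nodes (none); deleted edges (2,9,2); added nodes (none); added edges (2,8,1); (2,9,1); result: nodes: 1:a, 2:a, 3:b, 4:a, 5:a, 6:b, 8:c, 9:a edges: (2,8,1); (2,9,1); (3,1,1); (3,5,2); (6,4,2); (8,2,1); (9,4,2); (9,5,2)
step 2: rule r3; match: 0->9, 1->4, 2->8; deleted nodes (none); deleted edges (9,4,2); added nodes (none); added edges (9,4,1); (9,8,1); result: nodes: 1:a, 2:a, 3:b, 4:a, 5:a, 6:b, 8:c, 9:a edges: (2,8,1); (2,9,1); (3,1,1); (3,5,2); (6,4,2); (8,2,1); (9,4,1); (9,5,2); (9,8,1)
step 3: rule r3; match: 0->9, 1->5, 2->8; deleted nodes (none); deleted edges (9,5,2); added nodes (none); added edges (9,5,1); result: nodes: 1:a, 2:a, 3:b, 4:a, 5:a, 6:b, 8:c, 9:a edges: (2,8,1); (2,9,1); (3,1,1); (3,5,2); (6,4,2); (8,2,1); (9,4,1); (9,5,1); (9,8,1)
final:
nodes: 1:a, 2:a, 3:b, 4:a, 5:a, 6:b, 8:c, 9:a
edges: (2,8,1); (2,9,1); (3,1,1); (3,5,2); (6,4,2); (8,2,1); (9,4,1); (9,5,1); (9,8,1)


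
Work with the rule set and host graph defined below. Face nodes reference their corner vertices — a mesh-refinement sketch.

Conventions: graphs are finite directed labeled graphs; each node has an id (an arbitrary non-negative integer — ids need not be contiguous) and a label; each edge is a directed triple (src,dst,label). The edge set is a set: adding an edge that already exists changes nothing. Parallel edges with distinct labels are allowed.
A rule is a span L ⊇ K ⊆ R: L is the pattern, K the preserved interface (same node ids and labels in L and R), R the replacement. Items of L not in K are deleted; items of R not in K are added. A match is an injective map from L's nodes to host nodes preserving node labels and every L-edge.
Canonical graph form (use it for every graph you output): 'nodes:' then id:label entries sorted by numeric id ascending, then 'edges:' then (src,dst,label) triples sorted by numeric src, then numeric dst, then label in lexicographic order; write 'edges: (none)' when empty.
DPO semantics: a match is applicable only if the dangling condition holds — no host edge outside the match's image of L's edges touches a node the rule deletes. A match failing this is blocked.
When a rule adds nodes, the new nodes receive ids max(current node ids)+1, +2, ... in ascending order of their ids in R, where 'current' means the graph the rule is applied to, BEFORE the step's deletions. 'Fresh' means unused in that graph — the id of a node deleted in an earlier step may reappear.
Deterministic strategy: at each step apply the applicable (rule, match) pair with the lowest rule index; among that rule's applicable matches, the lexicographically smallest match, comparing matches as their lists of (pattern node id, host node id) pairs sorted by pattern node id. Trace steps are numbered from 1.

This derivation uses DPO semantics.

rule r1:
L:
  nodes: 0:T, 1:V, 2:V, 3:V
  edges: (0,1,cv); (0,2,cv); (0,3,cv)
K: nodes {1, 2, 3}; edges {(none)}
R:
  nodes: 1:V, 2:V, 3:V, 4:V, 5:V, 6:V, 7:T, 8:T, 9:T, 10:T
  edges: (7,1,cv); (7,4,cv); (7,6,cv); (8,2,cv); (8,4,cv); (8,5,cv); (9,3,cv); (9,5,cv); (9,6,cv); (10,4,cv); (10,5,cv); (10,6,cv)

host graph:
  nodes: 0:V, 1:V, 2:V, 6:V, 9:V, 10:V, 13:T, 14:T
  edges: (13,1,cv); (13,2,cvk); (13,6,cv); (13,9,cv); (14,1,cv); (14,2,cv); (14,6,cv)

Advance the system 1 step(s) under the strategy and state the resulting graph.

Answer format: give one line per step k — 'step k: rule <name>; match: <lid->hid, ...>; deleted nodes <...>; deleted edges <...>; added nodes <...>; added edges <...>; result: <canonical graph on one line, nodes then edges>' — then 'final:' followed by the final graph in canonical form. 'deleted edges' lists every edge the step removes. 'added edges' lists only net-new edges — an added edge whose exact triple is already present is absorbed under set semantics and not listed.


step 1: rule r1; match: 0->14, 1->1, 2->2, 3->6; deleted nodes 14; deleted edges (14,1,cv); (14,2,cv); (14,6,cv); added nodes 15, 16, 17, 18, 19, 20, 21; added edges (18,1,cv); (18,15,cv); (18,17,cv); (19,2,cv); (19,15,cv); (19,16,cv); (20,6,cv); (20,16,cv); (20,17,cv); (21,15,cv); (21,16,cv); (21,17,cv); result: nodes: 0:V, 1:V, 2:V, 6:V, 9:V, 10:V, 13:T, 15:V, 16:V, 17:V, 18:T, 19:T, 20:T, 21:T edges: (13,1,cv); (13,2,cvk); (13,6,cv); (13,9,cv); (18,1,cv); (18,15,cv); (18,17,cv); (19,2,cv); (19,15,cv); (19,16,cv); (20,6,cv); (20,16,cv); (20,17,cv); (21,15,cv); (21,16,cv); (21,17,cv)
final:
nodes: 0:V, 1:V, 2:V, 6:V, 9:V, 10:V, 13:T, 15:V, 16:V, 17:V, 18:T, 19:T, 20:T, 21:T
edges: (13,1,cv); (13,2,cvk); (13,6,cv); (13,9,cv); (18,1,cv); (18,15,cv); (18,17,cv); (19,2,cv); (19,15,cv); (19,16,cv); (20,6,cv); (20,16,cv); (20,17,cv); (21,15,cv); (21,16,cv); (21,17,cv)


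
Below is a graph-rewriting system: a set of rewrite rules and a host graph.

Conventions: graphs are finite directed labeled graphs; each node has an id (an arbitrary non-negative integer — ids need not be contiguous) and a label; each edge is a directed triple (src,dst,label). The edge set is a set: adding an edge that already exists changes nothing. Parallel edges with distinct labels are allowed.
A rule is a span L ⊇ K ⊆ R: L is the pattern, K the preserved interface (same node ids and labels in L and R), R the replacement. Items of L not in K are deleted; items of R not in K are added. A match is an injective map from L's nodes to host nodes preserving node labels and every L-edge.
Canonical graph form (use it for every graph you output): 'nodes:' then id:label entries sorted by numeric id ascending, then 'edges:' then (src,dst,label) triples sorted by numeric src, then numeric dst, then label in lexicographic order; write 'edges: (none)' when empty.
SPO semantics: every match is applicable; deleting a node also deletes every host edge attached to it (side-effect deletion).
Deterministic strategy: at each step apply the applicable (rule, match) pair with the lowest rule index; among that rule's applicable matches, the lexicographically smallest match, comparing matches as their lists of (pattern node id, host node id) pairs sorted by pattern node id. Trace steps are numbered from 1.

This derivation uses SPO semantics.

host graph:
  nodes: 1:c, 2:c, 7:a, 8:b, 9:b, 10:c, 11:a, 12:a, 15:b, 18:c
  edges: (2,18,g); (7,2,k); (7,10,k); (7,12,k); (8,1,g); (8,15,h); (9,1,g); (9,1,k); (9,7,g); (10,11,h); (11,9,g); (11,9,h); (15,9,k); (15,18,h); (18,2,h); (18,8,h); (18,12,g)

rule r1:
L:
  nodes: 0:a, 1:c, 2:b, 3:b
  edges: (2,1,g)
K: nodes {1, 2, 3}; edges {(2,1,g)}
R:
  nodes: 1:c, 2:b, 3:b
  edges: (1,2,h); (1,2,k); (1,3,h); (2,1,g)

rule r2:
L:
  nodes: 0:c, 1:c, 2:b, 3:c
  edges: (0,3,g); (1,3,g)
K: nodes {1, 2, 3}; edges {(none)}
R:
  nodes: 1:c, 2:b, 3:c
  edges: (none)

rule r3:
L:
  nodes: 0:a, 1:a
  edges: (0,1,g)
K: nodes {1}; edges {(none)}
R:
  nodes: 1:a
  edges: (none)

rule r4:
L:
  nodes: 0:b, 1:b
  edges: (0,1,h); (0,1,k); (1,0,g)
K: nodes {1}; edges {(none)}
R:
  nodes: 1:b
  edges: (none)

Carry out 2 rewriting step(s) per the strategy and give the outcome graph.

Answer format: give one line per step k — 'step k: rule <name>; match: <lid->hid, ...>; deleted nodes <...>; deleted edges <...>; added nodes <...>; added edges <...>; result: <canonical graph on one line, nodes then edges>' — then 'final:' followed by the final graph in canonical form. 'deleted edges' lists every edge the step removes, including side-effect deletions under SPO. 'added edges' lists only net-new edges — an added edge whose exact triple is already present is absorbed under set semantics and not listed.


step 1: rule r1; match: 0->7, 1->1, 2->8, 3->9; deleted nodes 7; deleted edges (7,2,k); (7,10,k); (7,12,k); (9,7,g); added nodes (none); added edges (1,8,h); (1,8,k); (1,9,h); result: nodes: 1:c, 2:c, 8:b, 9:b, 10:c, 11:a, 12:a, 15:b, 18:c edges: (1,8,h); (1,8,k); (1,9,h); (2,18,g); (8,1,g); (8,15,h); (9,1,g); (9,1,k); (10,11,h); (11,9,g); (11,9,h); (15,9,k); (15,18,h); (18,2,h); (18,8,h); (18,12,g)
step 2: rule r1; match: 0->11, 1->1, 2->8, 3->9; deleted nodes 11; deleted edges (10,11,h); (11,9,g); (11,9,h); added nodes (none); added edges (none); result: nodes: 1:c, 2:c, 8:b, 9:b, 10:c, 12:a, 15:b, 18:c edges: (1,8,h); (1,8,k); (1,9,h); (2,18,g); (8,1,g); (8,15,h); (9,1,g); (9,1,k); (15,9,k); (15,18,h); (18,2,h); (18,8,h); (18,12,g)
final:
nodes: 1:c, 2:c, 8:b, 9:b, 10:c, 12:a, 15:b, 18:c
edges: (1,8,h); (1,8,k); (1,9,h); (2,18,g); (8,1,g); (8,15,h); (9,1,g); (9,1,k); (15,9,k); (15,18,h); (18,2,h); (18,8,h); (18,12,g)
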